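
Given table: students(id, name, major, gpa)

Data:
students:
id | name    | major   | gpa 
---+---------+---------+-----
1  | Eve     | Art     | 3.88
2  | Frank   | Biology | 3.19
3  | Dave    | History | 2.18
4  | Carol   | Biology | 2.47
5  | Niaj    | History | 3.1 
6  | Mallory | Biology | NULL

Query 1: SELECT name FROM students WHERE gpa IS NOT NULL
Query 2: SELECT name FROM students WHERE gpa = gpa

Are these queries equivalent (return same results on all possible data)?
Yes, equivalent

Both queries return: [('Carol',), ('Dave',), ('Eve',), ('Frank',), ('Niaj',)]

Reason: IS NOT NULL vs self-equality (both exclude NULLs)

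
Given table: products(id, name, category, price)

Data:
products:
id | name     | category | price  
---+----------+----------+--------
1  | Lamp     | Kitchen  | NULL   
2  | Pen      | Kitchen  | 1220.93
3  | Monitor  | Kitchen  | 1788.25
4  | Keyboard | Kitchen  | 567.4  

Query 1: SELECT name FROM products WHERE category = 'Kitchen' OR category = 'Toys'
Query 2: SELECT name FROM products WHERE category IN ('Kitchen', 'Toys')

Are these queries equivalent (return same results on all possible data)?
Yes, equivalent

Both queries return: [('Keyboard',), ('Lamp',), ('Monitor',), ('Pen',)]

Reason: OR vs IN are equivalent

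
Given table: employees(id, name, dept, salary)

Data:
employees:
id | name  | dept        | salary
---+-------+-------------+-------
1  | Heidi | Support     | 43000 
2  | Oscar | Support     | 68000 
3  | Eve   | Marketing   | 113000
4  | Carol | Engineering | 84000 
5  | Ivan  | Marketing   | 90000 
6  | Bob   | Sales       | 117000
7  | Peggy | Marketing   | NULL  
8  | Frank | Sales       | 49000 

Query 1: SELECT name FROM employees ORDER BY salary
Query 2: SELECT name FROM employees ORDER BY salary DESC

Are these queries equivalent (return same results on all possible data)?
No, not equivalent

Query 1 returns: [('Peggy',), ('Heidi',), ('Frank',), ('Oscar',), ('Carol',), ('Ivan',), ('Eve',), ('Bob',)]
Query 2 returns: [('Bob',), ('Eve',), ('Ivan',), ('Carol',), ('Oscar',), ('Frank',), ('Heidi',), ('Peggy',)]

Reason: ASC vs DESC gives opposite ordering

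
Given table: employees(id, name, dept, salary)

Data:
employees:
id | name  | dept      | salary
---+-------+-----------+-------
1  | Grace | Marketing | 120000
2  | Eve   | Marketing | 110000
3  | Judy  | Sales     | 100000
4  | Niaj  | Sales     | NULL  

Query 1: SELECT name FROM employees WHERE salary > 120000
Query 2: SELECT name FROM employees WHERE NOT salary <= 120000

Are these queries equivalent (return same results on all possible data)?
Yes, equivalent

Both queries return: []

Reason: Both filter salary > 120000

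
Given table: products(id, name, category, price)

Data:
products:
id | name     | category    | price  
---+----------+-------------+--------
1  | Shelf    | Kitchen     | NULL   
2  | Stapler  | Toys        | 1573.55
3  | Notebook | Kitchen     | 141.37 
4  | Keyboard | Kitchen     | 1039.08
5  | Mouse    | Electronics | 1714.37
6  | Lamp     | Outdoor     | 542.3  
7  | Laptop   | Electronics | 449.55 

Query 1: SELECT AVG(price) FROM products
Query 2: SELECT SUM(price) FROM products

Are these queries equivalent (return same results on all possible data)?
No, not equivalent

Query 1 returns: [(910.0366666666665,)]
Query 2 returns: [(5460.219999999999,)]

Reason: AVG vs SUM give different aggregate values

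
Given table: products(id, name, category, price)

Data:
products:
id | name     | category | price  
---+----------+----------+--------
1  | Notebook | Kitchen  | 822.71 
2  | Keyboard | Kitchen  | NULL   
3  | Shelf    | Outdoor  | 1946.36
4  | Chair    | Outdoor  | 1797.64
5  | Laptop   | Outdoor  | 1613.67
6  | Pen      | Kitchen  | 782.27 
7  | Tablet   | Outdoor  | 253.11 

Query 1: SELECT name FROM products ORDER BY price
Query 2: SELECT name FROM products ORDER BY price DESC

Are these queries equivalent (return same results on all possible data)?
No, not equivalent

Query 1 returns: [('Keyboard',), ('Tablet',), ('Pen',), ('Notebook',), ('Laptop',), ('Chair',), ('Shelf',)]
Query 2 returns: [('Shelf',), ('Chair',), ('Laptop',), ('Notebook',), ('Pen',), ('Tablet',), ('Keyboard',)]

Reason: ASC vs DESC gives opposite ordering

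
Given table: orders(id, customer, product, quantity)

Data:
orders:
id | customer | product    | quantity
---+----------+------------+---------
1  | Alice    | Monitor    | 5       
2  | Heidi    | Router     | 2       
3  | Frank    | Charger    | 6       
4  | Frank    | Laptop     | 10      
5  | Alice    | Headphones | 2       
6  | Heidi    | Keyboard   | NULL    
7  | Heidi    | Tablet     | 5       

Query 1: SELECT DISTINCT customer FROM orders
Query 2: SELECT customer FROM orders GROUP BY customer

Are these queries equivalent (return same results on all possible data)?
Yes, equivalent

Both queries return: [('Alice',), ('Frank',), ('Heidi',)]

Reason: Both get unique customers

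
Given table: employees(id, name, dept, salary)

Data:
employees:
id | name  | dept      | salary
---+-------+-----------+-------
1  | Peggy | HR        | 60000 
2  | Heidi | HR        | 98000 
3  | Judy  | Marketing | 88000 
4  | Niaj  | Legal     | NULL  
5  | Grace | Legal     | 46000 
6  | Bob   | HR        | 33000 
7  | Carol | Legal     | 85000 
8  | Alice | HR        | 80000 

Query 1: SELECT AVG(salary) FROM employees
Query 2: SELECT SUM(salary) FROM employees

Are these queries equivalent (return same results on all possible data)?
No, not equivalent

Query 1 returns: [(70000.0,)]
Query 2 returns: [(490000,)]

Reason: AVG vs SUM give different aggregate values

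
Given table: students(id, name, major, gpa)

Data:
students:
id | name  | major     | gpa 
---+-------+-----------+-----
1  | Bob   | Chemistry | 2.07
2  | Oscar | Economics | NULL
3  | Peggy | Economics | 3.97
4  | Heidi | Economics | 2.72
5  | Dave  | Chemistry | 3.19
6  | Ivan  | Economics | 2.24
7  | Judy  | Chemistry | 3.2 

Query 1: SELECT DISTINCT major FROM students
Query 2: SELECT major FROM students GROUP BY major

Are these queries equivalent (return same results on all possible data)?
Yes, equivalent

Both queries return: [('Chemistry',), ('Economics',)]

Reason: Both get unique majors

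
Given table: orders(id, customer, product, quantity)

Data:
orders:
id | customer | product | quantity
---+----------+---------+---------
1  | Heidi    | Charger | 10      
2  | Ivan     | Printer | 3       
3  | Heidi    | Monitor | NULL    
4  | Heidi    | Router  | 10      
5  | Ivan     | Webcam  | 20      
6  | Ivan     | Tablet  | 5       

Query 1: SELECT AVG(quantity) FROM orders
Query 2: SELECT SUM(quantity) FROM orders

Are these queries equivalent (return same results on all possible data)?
No, not equivalent

Query 1 returns: [(9.6,)]
Query 2 returns: [(48,)]

Reason: AVG vs SUM give different aggregate values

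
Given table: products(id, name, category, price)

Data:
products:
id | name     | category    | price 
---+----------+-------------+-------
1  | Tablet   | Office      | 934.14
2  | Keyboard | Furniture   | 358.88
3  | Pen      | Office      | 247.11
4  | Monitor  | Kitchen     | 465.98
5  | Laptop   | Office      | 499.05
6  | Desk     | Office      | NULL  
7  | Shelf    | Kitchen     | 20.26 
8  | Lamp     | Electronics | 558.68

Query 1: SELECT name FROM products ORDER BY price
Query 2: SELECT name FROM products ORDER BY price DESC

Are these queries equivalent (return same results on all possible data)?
No, not equivalent

Query 1 returns: [('Desk',), ('Shelf',), ('Pen',), ('Keyboard',), ('Monitor',), ('Laptop',), ('Lamp',), ('Tablet',)]
Query 2 returns: [('Tablet',), ('Lamp',), ('Laptop',), ('Monitor',), ('Keyboard',), ('Pen',), ('Shelf',), ('Desk',)]

Reason: ASC vs DESC gives opposite ordering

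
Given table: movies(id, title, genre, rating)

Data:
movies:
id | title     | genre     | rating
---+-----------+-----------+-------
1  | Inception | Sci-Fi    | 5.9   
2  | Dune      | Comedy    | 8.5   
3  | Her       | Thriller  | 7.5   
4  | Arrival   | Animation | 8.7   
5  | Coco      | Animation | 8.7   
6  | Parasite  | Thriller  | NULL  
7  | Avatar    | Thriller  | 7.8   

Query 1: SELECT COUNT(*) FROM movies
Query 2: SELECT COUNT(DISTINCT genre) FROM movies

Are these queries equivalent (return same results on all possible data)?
No, not equivalent

Query 1 returns: [(7,)]
Query 2 returns: [(4,)]

Reason: COUNT(*) counts rows, COUNT(DISTINCT genre) counts unique genres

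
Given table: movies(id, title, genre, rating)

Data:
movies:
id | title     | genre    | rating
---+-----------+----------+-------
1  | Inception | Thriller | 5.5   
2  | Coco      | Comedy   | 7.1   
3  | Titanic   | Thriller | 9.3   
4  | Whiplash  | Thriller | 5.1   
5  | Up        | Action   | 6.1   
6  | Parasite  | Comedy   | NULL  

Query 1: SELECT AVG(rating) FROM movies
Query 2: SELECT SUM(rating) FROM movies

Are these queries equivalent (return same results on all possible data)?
No, not equivalent

Query 1 returns: [(6.62,)]
Query 2 returns: [(33.1,)]

Reason: AVG vs SUM give different aggregate values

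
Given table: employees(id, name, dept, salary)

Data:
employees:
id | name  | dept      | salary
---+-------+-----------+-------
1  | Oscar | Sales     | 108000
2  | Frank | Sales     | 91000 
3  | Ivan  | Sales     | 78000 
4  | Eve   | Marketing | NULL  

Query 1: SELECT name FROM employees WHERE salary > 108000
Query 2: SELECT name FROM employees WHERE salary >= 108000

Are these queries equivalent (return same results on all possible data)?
No, not equivalent

Query 1 returns: []
Query 2 returns: [('Oscar',)]

Reason: > vs >= gives different results when salary = 108000 exists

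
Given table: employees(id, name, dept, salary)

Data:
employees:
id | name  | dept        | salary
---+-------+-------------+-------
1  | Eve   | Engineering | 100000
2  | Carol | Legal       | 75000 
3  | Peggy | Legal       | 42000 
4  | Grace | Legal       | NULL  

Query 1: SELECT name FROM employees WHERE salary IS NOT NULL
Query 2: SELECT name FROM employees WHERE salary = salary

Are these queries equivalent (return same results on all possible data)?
Yes, equivalent

Both queries return: [('Carol',), ('Eve',), ('Peggy',)]

Reason: IS NOT NULL vs self-equality (both exclude NULLs)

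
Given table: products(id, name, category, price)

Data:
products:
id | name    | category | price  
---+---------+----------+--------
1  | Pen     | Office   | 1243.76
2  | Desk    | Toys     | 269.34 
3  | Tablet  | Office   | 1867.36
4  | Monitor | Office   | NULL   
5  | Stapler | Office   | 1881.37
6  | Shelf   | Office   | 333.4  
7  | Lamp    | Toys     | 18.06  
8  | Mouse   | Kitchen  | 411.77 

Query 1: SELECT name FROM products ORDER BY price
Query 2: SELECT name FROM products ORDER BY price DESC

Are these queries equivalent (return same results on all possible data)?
No, not equivalent

Query 1 returns: [('Monitor',), ('Lamp',), ('Desk',), ('Shelf',), ('Mouse',), ('Pen',), ('Tablet',), ('Stapler',)]
Query 2 returns: [('Stapler',), ('Tablet',), ('Pen',), ('Mouse',), ('Shelf',), ('Desk',), ('Lamp',), ('Monitor',)]

Reason: ASC vs DESC gives opposite ordering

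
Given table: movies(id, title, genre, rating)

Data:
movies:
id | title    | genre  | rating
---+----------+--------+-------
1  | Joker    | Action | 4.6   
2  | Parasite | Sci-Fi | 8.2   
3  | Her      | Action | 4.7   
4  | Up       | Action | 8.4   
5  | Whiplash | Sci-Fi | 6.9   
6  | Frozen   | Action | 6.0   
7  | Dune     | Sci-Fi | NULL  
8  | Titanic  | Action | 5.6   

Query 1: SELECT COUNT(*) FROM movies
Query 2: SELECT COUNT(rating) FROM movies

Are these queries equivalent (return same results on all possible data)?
No, not equivalent

Query 1 returns: [(8,)]
Query 2 returns: [(7,)]

Reason: COUNT(*) includes NULLs, COUNT(column) excludes them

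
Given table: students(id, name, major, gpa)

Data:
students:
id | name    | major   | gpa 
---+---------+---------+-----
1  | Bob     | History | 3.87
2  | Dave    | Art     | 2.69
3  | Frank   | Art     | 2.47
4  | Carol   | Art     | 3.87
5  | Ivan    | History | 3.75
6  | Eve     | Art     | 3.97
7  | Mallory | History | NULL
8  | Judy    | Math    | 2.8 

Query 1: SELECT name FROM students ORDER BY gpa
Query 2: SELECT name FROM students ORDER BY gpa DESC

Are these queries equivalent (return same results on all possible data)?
No, not equivalent

Query 1 returns: [('Mallory',), ('Frank',), ('Dave',), ('Judy',), ('Ivan',), ('Bob',), ('Carol',), ('Eve',)]
Query 2 returns: [('Eve',), ('Bob',), ('Carol',), ('Ivan',), ('Judy',), ('Dave',), ('Frank',), ('Mallory',)]

Reason: ASC vs DESC gives opposite ordering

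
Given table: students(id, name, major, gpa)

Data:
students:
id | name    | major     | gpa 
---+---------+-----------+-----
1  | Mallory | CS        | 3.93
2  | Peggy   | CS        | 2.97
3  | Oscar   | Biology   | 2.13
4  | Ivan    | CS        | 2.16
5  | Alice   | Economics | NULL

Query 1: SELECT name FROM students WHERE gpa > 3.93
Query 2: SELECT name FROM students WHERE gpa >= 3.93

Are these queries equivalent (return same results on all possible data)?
No, not equivalent

Query 1 returns: []
Query 2 returns: [('Mallory',)]

Reason: > vs >= gives different results when gpa = 3.93 exists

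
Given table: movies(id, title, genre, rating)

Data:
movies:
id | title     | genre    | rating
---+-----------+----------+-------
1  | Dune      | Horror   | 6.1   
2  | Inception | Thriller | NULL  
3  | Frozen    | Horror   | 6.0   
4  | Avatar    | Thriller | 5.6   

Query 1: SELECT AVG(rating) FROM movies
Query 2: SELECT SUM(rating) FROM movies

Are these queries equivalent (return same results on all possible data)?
No, not equivalent

Query 1 returns: [(5.8999999999999995,)]
Query 2 returns: [(17.7,)]

Reason: AVG vs SUM give different aggregate values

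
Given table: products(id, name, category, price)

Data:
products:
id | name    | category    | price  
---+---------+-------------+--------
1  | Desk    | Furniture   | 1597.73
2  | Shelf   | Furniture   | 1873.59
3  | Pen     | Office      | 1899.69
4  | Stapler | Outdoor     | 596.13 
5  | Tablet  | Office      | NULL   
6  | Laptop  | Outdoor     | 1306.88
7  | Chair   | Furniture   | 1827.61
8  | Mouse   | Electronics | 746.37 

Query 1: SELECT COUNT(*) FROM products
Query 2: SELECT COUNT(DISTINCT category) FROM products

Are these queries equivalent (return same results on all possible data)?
No, not equivalent

Query 1 returns: [(8,)]
Query 2 returns: [(4,)]

Reason: COUNT(*) counts rows, COUNT(DISTINCT category) counts unique categorys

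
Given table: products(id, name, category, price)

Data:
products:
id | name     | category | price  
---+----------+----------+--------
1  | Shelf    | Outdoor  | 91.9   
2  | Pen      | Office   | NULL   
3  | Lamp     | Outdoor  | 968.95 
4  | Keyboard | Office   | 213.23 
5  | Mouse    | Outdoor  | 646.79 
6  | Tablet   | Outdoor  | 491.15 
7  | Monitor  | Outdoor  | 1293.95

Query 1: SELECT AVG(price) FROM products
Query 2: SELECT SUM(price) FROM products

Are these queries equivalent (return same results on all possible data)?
No, not equivalent

Query 1 returns: [(617.6616666666667,)]
Query 2 returns: [(3705.9700000000003,)]

Reason: AVG vs SUM give different aggregate values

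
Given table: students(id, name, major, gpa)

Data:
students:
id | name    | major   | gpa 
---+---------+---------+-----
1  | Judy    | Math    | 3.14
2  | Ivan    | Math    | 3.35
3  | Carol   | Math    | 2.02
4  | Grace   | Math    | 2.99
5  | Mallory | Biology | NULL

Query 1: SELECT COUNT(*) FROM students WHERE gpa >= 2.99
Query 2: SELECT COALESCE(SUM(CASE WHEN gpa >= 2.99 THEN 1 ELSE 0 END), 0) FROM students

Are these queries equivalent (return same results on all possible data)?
Yes, equivalent

Both queries return: [(3,)]

Reason: COUNT with WHERE vs conditional SUM (COALESCE handles empty-table NULL)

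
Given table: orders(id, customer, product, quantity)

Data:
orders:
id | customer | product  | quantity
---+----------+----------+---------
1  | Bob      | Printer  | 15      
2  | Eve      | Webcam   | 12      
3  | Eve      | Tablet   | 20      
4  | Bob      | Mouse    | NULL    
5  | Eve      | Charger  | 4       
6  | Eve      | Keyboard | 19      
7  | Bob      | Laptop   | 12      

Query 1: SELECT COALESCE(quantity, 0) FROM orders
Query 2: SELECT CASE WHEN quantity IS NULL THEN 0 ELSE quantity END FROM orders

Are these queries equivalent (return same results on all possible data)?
Yes, equivalent

Both queries return: [(0,), (4,), (12,), (12,), (15,), (19,), (20,)]

Reason: COALESCE vs CASE for NULL handling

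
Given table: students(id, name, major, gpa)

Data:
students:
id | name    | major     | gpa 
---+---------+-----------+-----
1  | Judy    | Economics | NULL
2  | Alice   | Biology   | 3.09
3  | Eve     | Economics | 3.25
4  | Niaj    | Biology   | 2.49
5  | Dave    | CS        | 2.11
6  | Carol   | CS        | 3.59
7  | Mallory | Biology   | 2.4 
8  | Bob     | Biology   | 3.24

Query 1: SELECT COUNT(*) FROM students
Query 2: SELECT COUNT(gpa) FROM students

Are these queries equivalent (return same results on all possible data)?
No, not equivalent

Query 1 returns: [(8,)]
Query 2 returns: [(7,)]

Reason: COUNT(*) includes NULLs, COUNT(column) excludes them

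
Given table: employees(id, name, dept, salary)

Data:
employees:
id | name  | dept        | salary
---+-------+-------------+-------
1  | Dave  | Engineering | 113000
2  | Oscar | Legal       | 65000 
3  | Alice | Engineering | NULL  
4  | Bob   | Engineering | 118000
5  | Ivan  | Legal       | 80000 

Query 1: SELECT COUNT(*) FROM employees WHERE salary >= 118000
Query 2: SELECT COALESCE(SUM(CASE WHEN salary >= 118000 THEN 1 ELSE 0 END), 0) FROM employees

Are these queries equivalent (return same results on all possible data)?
Yes, equivalent

Both queries return: [(1,)]

Reason: COUNT with WHERE vs conditional SUM (COALESCE handles empty-table NULL)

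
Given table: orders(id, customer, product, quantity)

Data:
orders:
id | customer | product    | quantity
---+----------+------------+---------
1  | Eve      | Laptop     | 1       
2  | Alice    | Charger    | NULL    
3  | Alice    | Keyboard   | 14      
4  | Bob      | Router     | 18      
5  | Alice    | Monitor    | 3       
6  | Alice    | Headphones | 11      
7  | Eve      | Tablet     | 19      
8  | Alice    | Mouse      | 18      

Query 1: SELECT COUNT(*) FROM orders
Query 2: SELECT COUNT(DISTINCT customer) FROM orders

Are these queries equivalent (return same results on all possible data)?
No, not equivalent

Query 1 returns: [(8,)]
Query 2 returns: [(3,)]

Reason: COUNT(*) counts rows, COUNT(DISTINCT customer) counts unique customers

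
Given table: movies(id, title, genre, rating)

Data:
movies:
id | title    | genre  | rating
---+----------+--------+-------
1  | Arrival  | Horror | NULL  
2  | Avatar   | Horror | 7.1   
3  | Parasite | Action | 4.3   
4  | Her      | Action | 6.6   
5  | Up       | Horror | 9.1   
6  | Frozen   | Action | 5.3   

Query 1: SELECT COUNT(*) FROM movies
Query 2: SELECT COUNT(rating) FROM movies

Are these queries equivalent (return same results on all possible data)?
No, not equivalent

Query 1 returns: [(6,)]
Query 2 returns: [(5,)]

Reason: COUNT(*) includes NULLs, COUNT(column) excludes them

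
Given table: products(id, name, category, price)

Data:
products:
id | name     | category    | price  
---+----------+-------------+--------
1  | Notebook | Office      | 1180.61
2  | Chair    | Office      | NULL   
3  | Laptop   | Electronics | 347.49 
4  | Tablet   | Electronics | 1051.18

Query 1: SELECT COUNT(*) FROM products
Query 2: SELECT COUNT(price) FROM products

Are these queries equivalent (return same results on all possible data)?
No, not equivalent

Query 1 returns: [(4,)]
Query 2 returns: [(3,)]

Reason: COUNT(*) includes NULLs, COUNT(column) excludes them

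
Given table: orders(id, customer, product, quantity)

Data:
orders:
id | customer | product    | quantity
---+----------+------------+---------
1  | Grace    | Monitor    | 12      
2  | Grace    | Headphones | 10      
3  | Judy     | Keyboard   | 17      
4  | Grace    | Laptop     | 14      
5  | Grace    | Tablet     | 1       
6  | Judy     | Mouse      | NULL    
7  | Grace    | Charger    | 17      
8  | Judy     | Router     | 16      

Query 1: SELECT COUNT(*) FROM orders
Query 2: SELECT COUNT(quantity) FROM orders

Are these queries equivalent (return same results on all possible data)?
No, not equivalent

Query 1 returns: [(8,)]
Query 2 returns: [(7,)]

Reason: COUNT(*) includes NULLs, COUNT(column) excludes them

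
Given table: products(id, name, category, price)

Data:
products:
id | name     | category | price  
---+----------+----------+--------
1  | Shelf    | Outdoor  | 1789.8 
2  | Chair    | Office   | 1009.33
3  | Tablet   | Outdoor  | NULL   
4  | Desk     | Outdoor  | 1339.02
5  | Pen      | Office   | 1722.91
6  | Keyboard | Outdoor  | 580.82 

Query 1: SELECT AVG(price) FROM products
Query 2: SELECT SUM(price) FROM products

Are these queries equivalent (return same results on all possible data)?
No, not equivalent

Query 1 returns: [(1288.376,)]
Query 2 returns: [(6441.88,)]

Reason: AVG vs SUM give different aggregate values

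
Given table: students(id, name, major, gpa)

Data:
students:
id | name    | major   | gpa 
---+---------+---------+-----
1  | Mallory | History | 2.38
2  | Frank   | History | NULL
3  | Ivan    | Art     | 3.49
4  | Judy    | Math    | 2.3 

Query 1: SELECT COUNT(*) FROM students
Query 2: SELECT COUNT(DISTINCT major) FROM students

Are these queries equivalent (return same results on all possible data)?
No, not equivalent

Query 1 returns: [(4,)]
Query 2 returns: [(3,)]

Reason: COUNT(*) counts rows, COUNT(DISTINCT major) counts unique majors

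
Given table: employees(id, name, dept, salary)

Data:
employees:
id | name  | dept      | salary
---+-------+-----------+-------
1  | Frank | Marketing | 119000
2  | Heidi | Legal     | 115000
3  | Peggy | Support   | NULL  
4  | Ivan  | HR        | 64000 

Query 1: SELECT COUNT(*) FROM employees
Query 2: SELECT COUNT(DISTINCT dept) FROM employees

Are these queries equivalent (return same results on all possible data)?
No, not equivalent

Query 1 returns: [(4,)]
Query 2 returns: [(4,)]

Reason: COUNT(*) counts rows, COUNT(DISTINCT dept) counts unique depts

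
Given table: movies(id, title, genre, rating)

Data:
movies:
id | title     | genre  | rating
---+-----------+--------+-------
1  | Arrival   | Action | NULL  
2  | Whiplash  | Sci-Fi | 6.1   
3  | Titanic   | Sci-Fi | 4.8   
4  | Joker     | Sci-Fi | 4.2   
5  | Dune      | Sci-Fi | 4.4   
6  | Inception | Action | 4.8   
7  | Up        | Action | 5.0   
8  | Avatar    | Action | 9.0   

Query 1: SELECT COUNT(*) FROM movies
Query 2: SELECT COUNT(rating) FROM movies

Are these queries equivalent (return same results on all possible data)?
No, not equivalent

Query 1 returns: [(8,)]
Query 2 returns: [(7,)]

Reason: COUNT(*) includes NULLs, COUNT(column) excludes them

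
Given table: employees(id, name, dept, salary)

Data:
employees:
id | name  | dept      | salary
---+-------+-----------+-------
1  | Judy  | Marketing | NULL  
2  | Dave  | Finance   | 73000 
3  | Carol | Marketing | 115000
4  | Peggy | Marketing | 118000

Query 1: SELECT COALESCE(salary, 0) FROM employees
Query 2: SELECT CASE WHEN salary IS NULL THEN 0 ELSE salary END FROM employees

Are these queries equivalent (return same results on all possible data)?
Yes, equivalent

Both queries return: [(0,), (73000,), (115000,), (118000,)]

Reason: COALESCE vs CASE for NULL handling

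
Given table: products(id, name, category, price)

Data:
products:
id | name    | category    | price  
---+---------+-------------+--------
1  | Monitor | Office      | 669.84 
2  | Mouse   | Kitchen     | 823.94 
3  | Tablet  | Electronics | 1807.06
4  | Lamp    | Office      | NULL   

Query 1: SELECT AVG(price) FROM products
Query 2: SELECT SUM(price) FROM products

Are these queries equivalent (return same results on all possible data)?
No, not equivalent

Query 1 returns: [(1100.28,)]
Query 2 returns: [(3300.84,)]

Reason: AVG vs SUM give different aggregate values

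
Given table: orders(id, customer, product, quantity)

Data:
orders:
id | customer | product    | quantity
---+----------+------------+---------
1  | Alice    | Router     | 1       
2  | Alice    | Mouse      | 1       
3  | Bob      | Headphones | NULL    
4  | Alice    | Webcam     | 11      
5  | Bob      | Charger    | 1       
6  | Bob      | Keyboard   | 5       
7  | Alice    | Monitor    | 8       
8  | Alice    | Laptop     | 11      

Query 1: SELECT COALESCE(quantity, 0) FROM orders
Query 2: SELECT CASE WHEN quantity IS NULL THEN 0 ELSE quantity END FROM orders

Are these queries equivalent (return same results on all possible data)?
Yes, equivalent

Both queries return: [(0,), (1,), (1,), (1,), (5,), (8,), (11,), (11,)]

Reason: COALESCE vs CASE for NULL handling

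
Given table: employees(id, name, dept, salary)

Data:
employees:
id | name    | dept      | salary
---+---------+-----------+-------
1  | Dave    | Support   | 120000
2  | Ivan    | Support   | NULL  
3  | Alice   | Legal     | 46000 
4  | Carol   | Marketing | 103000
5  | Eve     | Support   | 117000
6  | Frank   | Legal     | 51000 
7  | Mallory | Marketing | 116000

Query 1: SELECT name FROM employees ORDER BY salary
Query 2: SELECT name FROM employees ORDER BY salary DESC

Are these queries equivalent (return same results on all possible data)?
No, not equivalent

Query 1 returns: [('Ivan',), ('Alice',), ('Frank',), ('Carol',), ('Mallory',), ('Eve',), ('Dave',)]
Query 2 returns: [('Dave',), ('Eve',), ('Mallory',), ('Carol',), ('Frank',), ('Alice',), ('Ivan',)]

Reason: ASC vs DESC gives opposite ordering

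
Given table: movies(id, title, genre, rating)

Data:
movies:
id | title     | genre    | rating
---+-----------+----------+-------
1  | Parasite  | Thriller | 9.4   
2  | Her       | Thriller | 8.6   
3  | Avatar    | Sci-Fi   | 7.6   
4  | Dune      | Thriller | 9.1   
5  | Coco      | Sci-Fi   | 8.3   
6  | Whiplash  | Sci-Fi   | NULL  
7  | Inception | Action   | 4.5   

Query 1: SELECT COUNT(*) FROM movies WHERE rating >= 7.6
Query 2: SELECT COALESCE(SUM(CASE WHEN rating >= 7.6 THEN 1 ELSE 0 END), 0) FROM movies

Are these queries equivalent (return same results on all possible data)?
Yes, equivalent

Both queries return: [(5,)]

Reason: COUNT with WHERE vs conditional SUM (COALESCE handles empty-table NULL)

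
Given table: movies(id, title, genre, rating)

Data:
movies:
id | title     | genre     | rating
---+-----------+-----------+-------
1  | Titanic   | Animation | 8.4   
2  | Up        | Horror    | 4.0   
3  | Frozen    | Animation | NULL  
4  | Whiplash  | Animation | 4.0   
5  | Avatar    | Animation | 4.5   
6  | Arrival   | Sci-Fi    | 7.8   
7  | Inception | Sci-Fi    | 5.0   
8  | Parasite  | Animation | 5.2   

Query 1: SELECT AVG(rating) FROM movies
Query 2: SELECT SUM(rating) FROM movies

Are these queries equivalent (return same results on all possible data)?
No, not equivalent

Query 1 returns: [(5.557142857142857,)]
Query 2 returns: [(38.9,)]

Reason: AVG vs SUM give different aggregate values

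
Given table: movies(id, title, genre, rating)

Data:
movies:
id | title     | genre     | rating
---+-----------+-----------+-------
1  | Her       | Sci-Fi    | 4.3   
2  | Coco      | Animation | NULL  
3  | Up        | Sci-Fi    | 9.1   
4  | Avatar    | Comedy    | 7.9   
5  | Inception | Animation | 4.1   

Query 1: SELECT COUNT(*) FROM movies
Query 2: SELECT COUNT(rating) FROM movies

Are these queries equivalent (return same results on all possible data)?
No, not equivalent

Query 1 returns: [(5,)]
Query 2 returns: [(4,)]

Reason: COUNT(*) includes NULLs, COUNT(column) excludes them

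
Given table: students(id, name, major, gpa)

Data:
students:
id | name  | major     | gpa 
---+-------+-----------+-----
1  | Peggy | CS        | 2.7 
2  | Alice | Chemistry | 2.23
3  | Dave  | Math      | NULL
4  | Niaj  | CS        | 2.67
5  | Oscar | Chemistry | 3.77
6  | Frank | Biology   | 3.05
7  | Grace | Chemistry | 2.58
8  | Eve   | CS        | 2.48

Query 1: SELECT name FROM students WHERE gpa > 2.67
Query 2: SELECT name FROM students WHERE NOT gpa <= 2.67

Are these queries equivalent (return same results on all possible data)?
Yes, equivalent

Both queries return: [('Frank',), ('Oscar',), ('Peggy',)]

Reason: Both filter gpa > 2.67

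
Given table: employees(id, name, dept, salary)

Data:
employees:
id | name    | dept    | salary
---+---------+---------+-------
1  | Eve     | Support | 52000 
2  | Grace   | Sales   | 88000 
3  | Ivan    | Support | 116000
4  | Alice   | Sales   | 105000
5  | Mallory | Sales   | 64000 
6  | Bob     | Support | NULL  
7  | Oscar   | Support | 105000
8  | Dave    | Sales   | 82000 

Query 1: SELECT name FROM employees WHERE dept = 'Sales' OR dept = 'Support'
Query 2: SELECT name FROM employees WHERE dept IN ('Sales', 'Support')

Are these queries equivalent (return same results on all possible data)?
Yes, equivalent

Both queries return: [('Alice',), ('Bob',), ('Dave',), ('Eve',), ('Grace',), ('Ivan',), ('Mallory',), ('Oscar',)]

Reason: OR vs IN are equivalent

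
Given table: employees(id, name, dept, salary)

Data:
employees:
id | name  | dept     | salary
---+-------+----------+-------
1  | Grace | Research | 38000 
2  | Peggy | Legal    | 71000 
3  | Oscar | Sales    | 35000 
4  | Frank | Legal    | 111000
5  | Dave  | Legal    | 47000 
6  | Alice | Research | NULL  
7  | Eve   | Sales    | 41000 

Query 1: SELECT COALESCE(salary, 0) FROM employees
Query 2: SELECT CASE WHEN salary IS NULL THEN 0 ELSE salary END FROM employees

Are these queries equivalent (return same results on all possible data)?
Yes, equivalent

Both queries return: [(0,), (35000,), (38000,), (41000,), (47000,), (71000,), (111000,)]

Reason: COALESCE vs CASE for NULL handling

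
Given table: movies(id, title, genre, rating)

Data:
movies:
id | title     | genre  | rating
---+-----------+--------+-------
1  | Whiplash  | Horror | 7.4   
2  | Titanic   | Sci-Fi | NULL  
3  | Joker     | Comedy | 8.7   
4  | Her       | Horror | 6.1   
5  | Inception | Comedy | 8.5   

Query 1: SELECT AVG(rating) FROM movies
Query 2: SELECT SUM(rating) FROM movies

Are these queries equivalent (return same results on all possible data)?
No, not equivalent

Query 1 returns: [(7.675,)]
Query 2 returns: [(30.7,)]

Reason: AVG vs SUM give different aggregate values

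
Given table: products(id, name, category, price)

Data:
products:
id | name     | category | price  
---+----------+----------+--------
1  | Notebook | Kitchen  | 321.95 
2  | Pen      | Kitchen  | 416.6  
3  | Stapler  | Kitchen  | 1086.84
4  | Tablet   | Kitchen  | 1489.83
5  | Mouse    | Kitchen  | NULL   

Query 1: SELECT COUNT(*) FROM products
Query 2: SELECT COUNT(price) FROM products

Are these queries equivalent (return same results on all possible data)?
No, not equivalent

Query 1 returns: [(5,)]
Query 2 returns: [(4,)]

Reason: COUNT(*) includes NULLs, COUNT(column) excludes them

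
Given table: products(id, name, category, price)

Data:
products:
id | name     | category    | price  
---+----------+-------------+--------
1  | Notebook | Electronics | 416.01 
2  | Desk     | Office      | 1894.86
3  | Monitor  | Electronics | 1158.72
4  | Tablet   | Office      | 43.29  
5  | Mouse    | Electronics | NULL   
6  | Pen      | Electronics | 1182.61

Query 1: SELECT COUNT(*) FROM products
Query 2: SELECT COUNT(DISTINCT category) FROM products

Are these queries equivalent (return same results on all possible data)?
No, not equivalent

Query 1 returns: [(6,)]
Query 2 returns: [(2,)]

Reason: COUNT(*) counts rows, COUNT(DISTINCT category) counts unique categorys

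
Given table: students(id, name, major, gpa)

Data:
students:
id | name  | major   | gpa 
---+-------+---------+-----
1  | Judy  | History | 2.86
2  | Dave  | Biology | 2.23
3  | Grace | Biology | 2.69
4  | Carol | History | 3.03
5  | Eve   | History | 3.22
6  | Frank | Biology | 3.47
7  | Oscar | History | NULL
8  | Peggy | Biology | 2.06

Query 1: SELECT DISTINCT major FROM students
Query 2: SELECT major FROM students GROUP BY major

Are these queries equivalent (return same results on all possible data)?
Yes, equivalent

Both queries return: [('Biology',), ('History',)]

Reason: Both get unique majors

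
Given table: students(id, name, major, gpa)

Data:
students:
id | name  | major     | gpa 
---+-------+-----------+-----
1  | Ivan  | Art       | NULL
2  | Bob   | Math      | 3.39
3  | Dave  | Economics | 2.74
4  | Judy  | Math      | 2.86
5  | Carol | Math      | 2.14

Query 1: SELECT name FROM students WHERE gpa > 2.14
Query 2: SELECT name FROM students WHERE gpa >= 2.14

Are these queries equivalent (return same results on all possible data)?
No, not equivalent

Query 1 returns: [('Bob',), ('Dave',), ('Judy',)]
Query 2 returns: [('Bob',), ('Dave',), ('Judy',), ('Carol',)]

Reason: > vs >= gives different results when gpa = 2.14 exists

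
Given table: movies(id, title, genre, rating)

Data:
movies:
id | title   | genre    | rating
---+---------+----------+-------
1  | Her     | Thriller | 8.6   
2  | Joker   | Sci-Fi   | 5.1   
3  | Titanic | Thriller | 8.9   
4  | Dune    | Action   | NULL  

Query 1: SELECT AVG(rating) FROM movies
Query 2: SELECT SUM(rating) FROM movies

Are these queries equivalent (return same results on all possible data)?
No, not equivalent

Query 1 returns: [(7.533333333333334,)]
Query 2 returns: [(22.6,)]

Reason: AVG vs SUM give different aggregate values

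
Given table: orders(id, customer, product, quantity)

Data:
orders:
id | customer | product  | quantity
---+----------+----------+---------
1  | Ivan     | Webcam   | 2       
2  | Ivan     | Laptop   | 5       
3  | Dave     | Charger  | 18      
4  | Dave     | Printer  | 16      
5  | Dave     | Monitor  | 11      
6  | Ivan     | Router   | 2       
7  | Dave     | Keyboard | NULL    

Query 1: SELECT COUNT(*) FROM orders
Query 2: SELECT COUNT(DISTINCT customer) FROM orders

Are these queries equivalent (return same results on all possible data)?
No, not equivalent

Query 1 returns: [(7,)]
Query 2 returns: [(2,)]

Reason: COUNT(*) counts rows, COUNT(DISTINCT customer) counts unique customers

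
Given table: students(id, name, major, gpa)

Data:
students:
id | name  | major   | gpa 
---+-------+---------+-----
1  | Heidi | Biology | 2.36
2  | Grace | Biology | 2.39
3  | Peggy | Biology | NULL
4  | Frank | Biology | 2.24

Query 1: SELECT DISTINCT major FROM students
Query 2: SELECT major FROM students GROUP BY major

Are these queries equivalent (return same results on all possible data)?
Yes, equivalent

Both queries return: [('Biology',)]

Reason: Both get unique majors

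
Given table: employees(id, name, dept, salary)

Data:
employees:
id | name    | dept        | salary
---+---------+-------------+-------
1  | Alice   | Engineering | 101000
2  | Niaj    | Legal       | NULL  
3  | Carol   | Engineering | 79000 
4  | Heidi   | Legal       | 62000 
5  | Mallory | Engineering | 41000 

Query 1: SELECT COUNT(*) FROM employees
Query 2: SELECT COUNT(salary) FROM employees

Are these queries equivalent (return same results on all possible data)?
No, not equivalent

Query 1 returns: [(5,)]
Query 2 returns: [(4,)]

Reason: COUNT(*) includes NULLs, COUNT(column) excludes them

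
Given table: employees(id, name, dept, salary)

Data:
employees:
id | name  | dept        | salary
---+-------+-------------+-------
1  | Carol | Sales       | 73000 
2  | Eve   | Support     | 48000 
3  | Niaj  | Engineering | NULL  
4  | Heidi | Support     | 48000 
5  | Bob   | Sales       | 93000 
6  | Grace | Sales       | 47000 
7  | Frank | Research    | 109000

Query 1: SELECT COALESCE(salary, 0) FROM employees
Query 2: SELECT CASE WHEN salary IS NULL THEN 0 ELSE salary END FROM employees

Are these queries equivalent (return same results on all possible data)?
Yes, equivalent

Both queries return: [(0,), (47000,), (48000,), (48000,), (73000,), (93000,), (109000,)]

Reason: COALESCE vs CASE for NULL handling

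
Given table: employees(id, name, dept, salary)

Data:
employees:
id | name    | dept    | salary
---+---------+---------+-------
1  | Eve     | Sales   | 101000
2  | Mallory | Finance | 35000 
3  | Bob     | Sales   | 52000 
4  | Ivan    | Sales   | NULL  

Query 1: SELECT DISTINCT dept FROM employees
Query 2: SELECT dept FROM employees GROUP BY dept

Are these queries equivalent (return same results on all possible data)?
Yes, equivalent

Both queries return: [('Finance',), ('Sales',)]

Reason: Both get unique depts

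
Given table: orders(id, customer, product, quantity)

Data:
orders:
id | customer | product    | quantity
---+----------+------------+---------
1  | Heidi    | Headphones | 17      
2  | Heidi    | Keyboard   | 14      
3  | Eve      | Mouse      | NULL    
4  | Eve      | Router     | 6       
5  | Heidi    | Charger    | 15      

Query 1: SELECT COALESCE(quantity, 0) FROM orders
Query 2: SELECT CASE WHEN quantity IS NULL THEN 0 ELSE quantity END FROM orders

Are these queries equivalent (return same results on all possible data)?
Yes, equivalent

Both queries return: [(0,), (6,), (14,), (15,), (17,)]

Reason: COALESCE vs CASE for NULL handling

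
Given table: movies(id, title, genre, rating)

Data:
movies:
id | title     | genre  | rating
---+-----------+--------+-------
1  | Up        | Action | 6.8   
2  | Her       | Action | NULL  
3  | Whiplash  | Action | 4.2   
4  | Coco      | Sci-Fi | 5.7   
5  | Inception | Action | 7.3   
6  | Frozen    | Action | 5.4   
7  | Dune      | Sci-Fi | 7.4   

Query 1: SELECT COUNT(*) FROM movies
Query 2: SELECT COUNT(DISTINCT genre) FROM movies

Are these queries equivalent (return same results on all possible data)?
No, not equivalent

Query 1 returns: [(7,)]
Query 2 returns: [(2,)]

Reason: COUNT(*) counts rows, COUNT(DISTINCT genre) counts unique genres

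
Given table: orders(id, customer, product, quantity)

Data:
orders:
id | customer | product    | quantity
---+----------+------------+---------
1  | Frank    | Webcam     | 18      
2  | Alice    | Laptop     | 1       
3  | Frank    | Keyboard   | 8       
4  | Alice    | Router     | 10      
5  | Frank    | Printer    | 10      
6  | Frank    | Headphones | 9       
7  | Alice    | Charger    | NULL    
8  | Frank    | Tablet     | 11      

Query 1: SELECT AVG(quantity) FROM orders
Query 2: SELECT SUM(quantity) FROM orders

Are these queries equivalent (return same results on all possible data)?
No, not equivalent

Query 1 returns: [(9.571428571428571,)]
Query 2 returns: [(67,)]

Reason: AVG vs SUM give different aggregate values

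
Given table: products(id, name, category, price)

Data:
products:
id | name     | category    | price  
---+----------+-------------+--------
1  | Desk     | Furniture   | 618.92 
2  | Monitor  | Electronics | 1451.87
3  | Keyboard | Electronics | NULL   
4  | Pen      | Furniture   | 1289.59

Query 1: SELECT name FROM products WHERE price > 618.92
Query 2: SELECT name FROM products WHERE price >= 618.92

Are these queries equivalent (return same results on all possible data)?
No, not equivalent

Query 1 returns: [('Monitor',), ('Pen',)]
Query 2 returns: [('Desk',), ('Monitor',), ('Pen',)]

Reason: > vs >= gives different results when price = 618.92 exists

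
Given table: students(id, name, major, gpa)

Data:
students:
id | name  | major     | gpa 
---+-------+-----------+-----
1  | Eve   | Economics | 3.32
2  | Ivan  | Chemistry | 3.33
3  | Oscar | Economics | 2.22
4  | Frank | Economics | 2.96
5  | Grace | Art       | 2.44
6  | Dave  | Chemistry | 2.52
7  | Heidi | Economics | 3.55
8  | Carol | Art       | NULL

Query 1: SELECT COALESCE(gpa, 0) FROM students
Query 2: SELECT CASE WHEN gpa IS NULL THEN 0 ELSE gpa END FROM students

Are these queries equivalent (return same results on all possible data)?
Yes, equivalent

Both queries return: [(0,), (2.22,), (2.44,), (2.52,), (2.96,), (3.32,), (3.33,), (3.55,)]

Reason: COALESCE vs CASE for NULL handling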